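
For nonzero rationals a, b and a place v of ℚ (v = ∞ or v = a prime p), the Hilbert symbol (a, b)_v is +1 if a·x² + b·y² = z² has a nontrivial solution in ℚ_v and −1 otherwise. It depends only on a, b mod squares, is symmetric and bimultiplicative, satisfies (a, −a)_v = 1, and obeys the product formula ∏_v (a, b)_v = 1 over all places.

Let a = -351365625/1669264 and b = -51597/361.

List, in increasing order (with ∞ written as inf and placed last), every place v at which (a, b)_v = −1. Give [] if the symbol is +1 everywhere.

(a, b) ≡ (-65, -13) mod (ℚ^×)²; places V = {2, 3, 5, 7, 13, 17, 19, 31, ∞}.
(a,b)_19: α=-2, u≡1; β=-2, v≡7 (mod 19); (1|19)=+1, (7|19)=+1; sign (−1)^0·+1^-2·+1^-2 = +1.
(a,b)_13: α=1, u≡7; β=1, v≡10 (mod 13); (7|13)=-1, (10|13)=+1; sign (−1)^0·-1^1·+1^1 = -1.
(a,b)_7: α=0, u≡6; β=2, v≡1 (mod 7); (6|7)=-1, (1|7)=+1; sign (−1)^0·-1^2·+1^0 = +1.
(a,b)_17: α=-2, u≡5; β=0, v≡8 (mod 17); (5|17)=-1, (8|17)=+1; sign (−1)^0·-1^0·+1^-2 = +1.
(a,b)_∞: sgn(-65)=−, sgn(-13)=−, so -1.
(a,b)_5: α=5, u≡2; β=0, v≡3 (mod 5); (2|5)=-1, (3|5)=-1; sign (−1)^0·-1^0·-1^5 = -1.
(a,b)_31: α=2, u≡25; β=0, v≡4 (mod 31); (25|31)=+1, (4|31)=+1; sign (−1)^0·+1^0·+1^2 = +1.
(a,b)_3: α=2, u≡1; β=4, v≡2 (mod 3); (1|3)=+1, (2|3)=-1; sign (−1)^0·+1^4·-1^2 = +1.
(a,b)_2: α=-4, β=0; u≡7, v≡3 (mod 8); ε(u)ε(v)=1·1, αω(v)=-4·1, βω(u)=0·0; sum ≡ 1  ⇒  -1.
(-65, -13 / ℚ) ramifies at {2, 5, 13, ∞}: a division algebra.

[2, 5, 13, inf]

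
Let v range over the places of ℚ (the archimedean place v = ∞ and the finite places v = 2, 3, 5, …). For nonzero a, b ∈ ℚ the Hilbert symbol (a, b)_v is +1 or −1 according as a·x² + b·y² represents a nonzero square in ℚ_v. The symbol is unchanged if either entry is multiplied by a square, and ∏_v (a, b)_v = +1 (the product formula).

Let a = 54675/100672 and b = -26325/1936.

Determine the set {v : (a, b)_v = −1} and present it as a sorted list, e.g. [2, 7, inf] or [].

[2, 3]

Mod squares: a ≡ 39, b ≡ -13. Check v ∈ {∞, 2, 3, 5, 11, 13}.
v=3: a=3^7·(≡1), b=3^4·(≡2) mod 3; (1|3)=+1, (2|3)=-1; (−1)^{7·4·1}·(+1)^4·(-1)^7 = -1.
v=5: a=5^2·(≡1), b=5^2·(≡2) mod 5; (1|5)=+1, (2|5)=-1; (−1)^{2·2·2}·(+1)^2·(-1)^2 = +1.
v=11: a=11^-2·(≡7), b=11^-2·(≡4) mod 11; (7|11)=-1, (4|11)=+1; (−1)^{-2·-2·5}·(-1)^-2·(+1)^-2 = +1.
v=2: v_2(a)=-6, v_2(b)=-4; units ≡ 7, 3 (mod 8); ε·ε+αω+βω = 1·1+-6·1+-4·0 ≡ 1  ⇒  (a,b)_2 = -1.
v=∞: 39 > 0 and -13 < 0  ⇒  (a,b)_∞ = +1.
v=13: a=13^-1·(≡4), b=13^1·(≡10) mod 13; (4|13)=+1, (10|13)=+1; (−1)^{-1·1·6}·(+1)^1·(+1)^-1 = +1.
|Ram(39, -13)| = 2, even; anisotropic at {2, 3}.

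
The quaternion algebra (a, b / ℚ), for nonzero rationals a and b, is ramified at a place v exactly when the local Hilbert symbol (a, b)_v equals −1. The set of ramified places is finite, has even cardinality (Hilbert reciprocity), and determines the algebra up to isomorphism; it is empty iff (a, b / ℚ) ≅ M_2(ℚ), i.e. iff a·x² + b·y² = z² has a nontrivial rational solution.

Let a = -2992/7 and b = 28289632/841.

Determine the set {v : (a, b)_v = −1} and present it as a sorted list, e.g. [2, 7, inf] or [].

Mod squares: a ≡ -1309, b ≡ 6118. Check v ∈ {∞, 2, 7, 11, 17, 19, 23, 29}.
v=23: a=23^0·(≡3), b=23^1·(≡1) mod 23; (3|23)=+1, (1|23)=+1; (−1)^{0·1·11}·(+1)^1·(+1)^0 = +1.
v=2: v_2(a)=4, v_2(b)=5; units ≡ 3, 3 (mod 8); ε·ε+αω+βω = 1·1+4·1+5·1 ≡ 0  ⇒  (a,b)_2 = +1.
v=∞: -1309 < 0 and 6118 > 0  ⇒  (a,b)_∞ = +1.
v=7: a=7^-1·(≡4), b=7^1·(≡3) mod 7; (4|7)=+1, (3|7)=-1; (−1)^{-1·1·3}·(+1)^1·(-1)^-1 = +1.
v=19: a=19^0·(≡15), b=19^1·(≡10) mod 19; (15|19)=-1, (10|19)=-1; (−1)^{0·1·9}·(-1)^1·(-1)^0 = -1.
v=17: a=17^1·(≡4), b=17^2·(≡13) mod 17; (4|17)=+1, (13|17)=+1; (−1)^{1·2·8}·(+1)^2·(+1)^1 = +1.
v=11: a=11^1·(≡2), b=11^0·(≡6) mod 11; (2|11)=-1, (6|11)=-1; (−1)^{1·0·5}·(-1)^0·(-1)^1 = -1.
v=29: a=29^0·(≡20), b=29^-2·(≡16) mod 29; (20|29)=+1, (16|29)=+1; (−1)^{0·-2·14}·(+1)^-2·(+1)^0 = +1.
Ram(-1309, 6118) = {11, 19}; no ℚ_11-point on the conic.

[11, 19]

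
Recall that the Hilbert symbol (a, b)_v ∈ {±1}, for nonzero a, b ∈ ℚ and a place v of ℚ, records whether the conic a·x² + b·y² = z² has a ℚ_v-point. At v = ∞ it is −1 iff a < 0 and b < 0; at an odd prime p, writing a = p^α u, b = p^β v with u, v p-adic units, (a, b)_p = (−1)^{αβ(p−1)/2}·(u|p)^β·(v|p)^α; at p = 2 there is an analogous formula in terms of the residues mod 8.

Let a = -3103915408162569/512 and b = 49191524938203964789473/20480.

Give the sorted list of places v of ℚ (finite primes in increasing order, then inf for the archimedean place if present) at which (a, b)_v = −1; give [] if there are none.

Mod squares: a ≡ -2002, b ≡ 1365. Check v ∈ {∞, 2, 3, 5, 7, 11, 13}.
v=∞: -2002 < 0 and 1365 > 0  ⇒  (a,b)_∞ = +1.
v=3: a=3^6·(≡2), b=3^11·(≡2) mod 3; (2|3)=-1, (2|3)=-1; (−1)^{6·11·1}·(-1)^11·(-1)^6 = -1.
v=2: v_2(a)=-9, v_2(b)=-12; units ≡ 7, 5 (mod 8); ε·ε+αω+βω = 1·0+-9·1+-12·0 ≡ 1  ⇒  (a,b)_2 = -1.
v=5: a=5^0·(≡3), b=5^-1·(≡3) mod 5; (3|5)=-1, (3|5)=-1; (−1)^{0·-1·2}·(-1)^-1·(-1)^0 = -1.
v=7: a=7^5·(≡4), b=7^7·(≡3) mod 7; (4|7)=+1, (3|7)=-1; (−1)^{5·7·3}·(+1)^7·(-1)^5 = +1.
v=11: a=11^7·(≡1), b=11^10·(≡4) mod 11; (1|11)=+1, (4|11)=+1; (−1)^{7·10·5}·(+1)^10·(+1)^7 = +1.
v=13: a=13^1·(≡6), b=13^1·(≡4) mod 13; (6|13)=-1, (4|13)=+1; (−1)^{1·1·6}·(-1)^1·(+1)^1 = -1.
Ram(-2002, 1365) = {2, 3, 5, 13}; no ℚ_2-point on the conic.

[2, 3, 5, 13]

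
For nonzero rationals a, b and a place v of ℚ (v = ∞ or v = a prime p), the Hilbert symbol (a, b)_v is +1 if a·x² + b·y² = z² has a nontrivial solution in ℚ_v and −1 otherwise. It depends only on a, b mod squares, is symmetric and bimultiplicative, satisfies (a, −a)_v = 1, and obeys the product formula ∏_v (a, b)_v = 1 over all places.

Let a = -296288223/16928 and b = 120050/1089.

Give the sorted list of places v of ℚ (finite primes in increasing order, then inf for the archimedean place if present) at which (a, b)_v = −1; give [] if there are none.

(a, b) ≡ (-13566, 2) mod (ℚ^×)²; places V = {2, 3, 5, 7, 11, 17, 19, 23, ∞}.
(a,b)_17: α=1, u≡16; β=0, v≡13 (mod 17); (16|17)=+1, (13|17)=+1; sign (−1)^0·+1^0·+1^1 = +1.
(a,b)_11: α=2, u≡8; β=-2, v≡2 (mod 11); (8|11)=-1, (2|11)=-1; sign (−1)^0·-1^-2·-1^2 = +1.
(a,b)_2: α=-5, β=1; u≡1, v≡1 (mod 8); ε(u)ε(v)=0·0, αω(v)=-5·0, βω(u)=1·0; sum ≡ 0  ⇒  +1.
(a,b)_19: α=3, u≡10; β=0, v≡14 (mod 19); (10|19)=-1, (14|19)=-1; sign (−1)^0·-1^0·-1^3 = -1.
(a,b)_23: α=-2, u≡6; β=0, v≡16 (mod 23); (6|23)=+1, (16|23)=+1; sign (−1)^0·+1^0·+1^-2 = +1.
(a,b)_∞: sgn(-13566)=−, sgn(2)=+, so +1.
(a,b)_5: α=0, u≡4; β=2, v≡3 (mod 5); (4|5)=+1, (3|5)=-1; sign (−1)^0·+1^2·-1^0 = +1.
(a,b)_3: α=1, u≡2; β=-2, v≡2 (mod 3); (2|3)=-1, (2|3)=-1; sign (−1)^0·-1^-2·-1^1 = -1.
(a,b)_7: α=1, u≡2; β=4, v≡2 (mod 7); (2|7)=+1, (2|7)=+1; sign (−1)^0·+1^4·+1^1 = +1.
|Ram(-13566, 2)| = 2, even; anisotropic at {3, 19}.

[3, 19]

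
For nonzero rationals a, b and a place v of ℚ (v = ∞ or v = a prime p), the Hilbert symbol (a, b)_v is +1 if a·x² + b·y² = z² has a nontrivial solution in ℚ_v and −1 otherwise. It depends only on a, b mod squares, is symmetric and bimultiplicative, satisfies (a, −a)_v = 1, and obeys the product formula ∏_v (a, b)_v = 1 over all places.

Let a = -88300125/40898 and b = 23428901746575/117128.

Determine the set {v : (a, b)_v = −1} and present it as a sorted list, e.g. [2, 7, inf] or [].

[13, 17]

(a, b) ≡ (-9690, 988494) mod (ℚ^×)²; places V = {2, 3, 5, 11, 13, 17, 19, 23, 29, ∞}.
(a,b)_3: α=7, u≡1; β=9, v≡2 (mod 3); (1|3)=+1, (2|3)=-1; sign (−1)^1·+1^9·-1^7 = +1.
(a,b)_23: α=0, u≡18; β=1, v≡22 (mod 23); (18|23)=+1, (22|23)=-1; sign (−1)^0·+1^1·-1^0 = +1.
(a,b)_13: α=-2, u≡6; β=1, v≡10 (mod 13); (6|13)=-1, (10|13)=+1; sign (−1)^0·-1^1·+1^-2 = -1.
(a,b)_29: α=0, u≡4; β=1, v≡26 (mod 29); (4|29)=+1, (26|29)=-1; sign (−1)^0·+1^1·-1^0 = +1.
(a,b)_∞: sgn(-9690)=−, sgn(988494)=+, so +1.
(a,b)_17: α=1, u≡16; β=2, v≡7 (mod 17); (16|17)=+1, (7|17)=-1; sign (−1)^0·+1^2·-1^1 = -1.
(a,b)_2: α=-1, β=-3; u≡3, v≡7 (mod 8); ε(u)ε(v)=1·1, αω(v)=-1·0, βω(u)=-3·1; sum ≡ 0  ⇒  +1.
(a,b)_11: α=-2, u≡4; β=-4, v≡9 (mod 11); (4|11)=+1, (9|11)=+1; sign (−1)^0·+1^-4·+1^-2 = +1.
(a,b)_19: α=1, u≡12; β=1, v≡5 (mod 19); (12|19)=-1, (5|19)=+1; sign (−1)^1·-1^1·+1^1 = +1.
(a,b)_5: α=3, u≡3; β=2, v≡1 (mod 5); (3|5)=-1, (1|5)=+1; sign (−1)^0·-1^2·+1^3 = +1.
|Ram(-9690, 988494)| = 2, even; anisotropic at {13, 17}.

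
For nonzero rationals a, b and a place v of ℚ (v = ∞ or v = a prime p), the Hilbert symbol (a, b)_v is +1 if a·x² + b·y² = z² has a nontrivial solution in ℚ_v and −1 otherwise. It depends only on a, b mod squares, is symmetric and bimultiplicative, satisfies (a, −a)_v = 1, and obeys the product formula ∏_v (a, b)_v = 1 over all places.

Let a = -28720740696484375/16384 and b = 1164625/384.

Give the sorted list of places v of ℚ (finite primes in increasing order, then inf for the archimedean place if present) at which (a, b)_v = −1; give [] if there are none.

Mod squares: a ≡ -7, b ≡ 2310. Check v ∈ {∞, 2, 3, 5, 7, 11}.
v=11: a=11^8·(≡5), b=11^3·(≡5) mod 11; (5|11)=+1, (5|11)=+1; (−1)^{8·3·5}·(+1)^3·(+1)^8 = +1.
v=7: a=7^3·(≡5), b=7^1·(≡1) mod 7; (5|7)=-1, (1|7)=+1; (−1)^{3·1·3}·(-1)^1·(+1)^3 = +1.
v=2: v_2(a)=-14, v_2(b)=-7; units ≡ 1, 3 (mod 8); ε·ε+αω+βω = 0·1+-14·1+-7·0 ≡ 0  ⇒  (a,b)_2 = +1.
v=3: a=3^0·(≡2), b=3^-1·(≡2) mod 3; (2|3)=-1, (2|3)=-1; (−1)^{0·-1·1}·(-1)^-1·(-1)^0 = -1.
v=5: a=5^8·(≡3), b=5^3·(≡3) mod 5; (3|5)=-1, (3|5)=-1; (−1)^{8·3·2}·(-1)^3·(-1)^8 = -1.
v=∞: -7 < 0 and 2310 > 0  ⇒  (a,b)_∞ = +1.
(-7, 2310 / ℚ) ramifies at {3, 5}: a division algebra.

[3, 5]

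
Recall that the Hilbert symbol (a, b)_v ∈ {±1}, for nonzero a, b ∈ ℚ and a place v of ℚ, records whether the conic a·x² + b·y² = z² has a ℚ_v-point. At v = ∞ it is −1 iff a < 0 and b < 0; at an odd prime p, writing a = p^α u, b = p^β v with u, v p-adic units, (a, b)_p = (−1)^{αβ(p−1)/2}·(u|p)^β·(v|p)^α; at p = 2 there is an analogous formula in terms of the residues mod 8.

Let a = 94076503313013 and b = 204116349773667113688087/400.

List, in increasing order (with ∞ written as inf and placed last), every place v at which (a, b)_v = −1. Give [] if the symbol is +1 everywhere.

Mod squares: a ≡ 93, b ≡ 138047. Check v ∈ {∞, 2, 3, 5, 7, 13, 17, 31, 37, 41}.
v=31: a=31^1·(≡23), b=31^2·(≡14) mod 31; (23|31)=-1, (14|31)=+1; (−1)^{1·2·15}·(-1)^2·(+1)^1 = +1.
v=∞: 93 > 0 and 138047 > 0  ⇒  (a,b)_∞ = +1.
v=41: a=41^2·(≡14), b=41^3·(≡25) mod 41; (14|41)=-1, (25|41)=+1; (−1)^{2·3·20}·(-1)^3·(+1)^2 = -1.
v=2: v_2(a)=0, v_2(b)=-4; units ≡ 5, 7 (mod 8); ε·ε+αω+βω = 0·1+0·0+-4·1 ≡ 0  ⇒  (a,b)_2 = +1.
v=17: a=17^2·(≡4), b=17^2·(≡11) mod 17; (4|17)=+1, (11|17)=-1; (−1)^{2·2·8}·(+1)^2·(-1)^2 = +1.
v=3: a=3^3·(≡1), b=3^4·(≡2) mod 3; (1|3)=+1, (2|3)=-1; (−1)^{3·4·1}·(+1)^4·(-1)^3 = -1.
v=37: a=37^2·(≡35), b=37^3·(≡19) mod 37; (35|37)=-1, (19|37)=-1; (−1)^{2·3·18}·(-1)^3·(-1)^2 = -1.
v=13: a=13^2·(≡6), b=13^5·(≡8) mod 13; (6|13)=-1, (8|13)=-1; (−1)^{2·5·6}·(-1)^5·(-1)^2 = -1.
v=5: a=5^0·(≡3), b=5^-2·(≡2) mod 5; (3|5)=-1, (2|5)=-1; (−1)^{0·-2·2}·(-1)^-2·(-1)^0 = +1.
v=7: a=7^0·(≡4), b=7^1·(≡2) mod 7; (4|7)=+1, (2|7)=+1; (−1)^{0·1·3}·(+1)^1·(+1)^0 = +1.
|Ram(93, 138047)| = 4, even; anisotropic at {3, 13, 37, 41}.

[3, 13, 37, 41]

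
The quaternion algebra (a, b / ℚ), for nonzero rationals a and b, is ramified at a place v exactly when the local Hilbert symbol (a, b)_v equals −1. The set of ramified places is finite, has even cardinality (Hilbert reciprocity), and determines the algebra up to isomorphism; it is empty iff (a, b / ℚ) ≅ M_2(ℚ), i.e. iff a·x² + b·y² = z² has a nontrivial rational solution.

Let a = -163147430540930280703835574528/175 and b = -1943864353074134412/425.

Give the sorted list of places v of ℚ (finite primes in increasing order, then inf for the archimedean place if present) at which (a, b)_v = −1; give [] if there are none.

(a, b) ≡ (-88711, -871131) mod (ℚ^×)²; places V = {2, 3, 5, 7, 17, 19, 23, 29, 31, ∞}.
(a,b)_∞: sgn(-88711)=−, sgn(-871131)=−, so -1.
(a,b)_5: α=-2, u≡1; β=-2, v≡4 (mod 5); (1|5)=+1, (4|5)=+1; sign (−1)^0·+1^-2·+1^-2 = +1.
(a,b)_7: α=-1, u≡2; β=0, v≡6 (mod 7); (2|7)=+1, (6|7)=-1; sign (−1)^0·+1^0·-1^-1 = -1.
(a,b)_3: α=18, u≡2; β=11, v≡2 (mod 3); (2|3)=-1, (2|3)=-1; sign (−1)^0·-1^11·-1^18 = -1.
(a,b)_2: α=8, β=2; u≡1, v≡5 (mod 8); ε(u)ε(v)=0·0, αω(v)=8·1, βω(u)=2·0; sum ≡ 0  ⇒  +1.
(a,b)_17: α=0, u≡6; β=-1, v≡12 (mod 17); (6|17)=-1, (12|17)=-1; sign (−1)^0·-1^-1·-1^0 = -1.
(a,b)_29: α=5, u≡3; β=3, v≡13 (mod 29); (3|29)=-1, (13|29)=+1; sign (−1)^0·-1^3·+1^5 = -1.
(a,b)_23: α=3, u≡5; β=2, v≡5 (mod 23); (5|23)=-1, (5|23)=-1; sign (−1)^0·-1^2·-1^3 = -1.
(a,b)_31: α=2, u≡6; β=1, v≡1 (mod 31); (6|31)=-1, (1|31)=+1; sign (−1)^0·-1^1·+1^2 = -1.
(a,b)_19: α=3, u≡17; β=3, v≡4 (mod 19); (17|19)=+1, (4|19)=+1; sign (−1)^1·+1^3·+1^3 = -1.
Ram(-88711, -871131) = {3, 7, 17, 19, 23, 29, 31, ∞}; no ℚ_3-point on the conic.

[3, 7, 17, 19, 23, 29, 31, inf]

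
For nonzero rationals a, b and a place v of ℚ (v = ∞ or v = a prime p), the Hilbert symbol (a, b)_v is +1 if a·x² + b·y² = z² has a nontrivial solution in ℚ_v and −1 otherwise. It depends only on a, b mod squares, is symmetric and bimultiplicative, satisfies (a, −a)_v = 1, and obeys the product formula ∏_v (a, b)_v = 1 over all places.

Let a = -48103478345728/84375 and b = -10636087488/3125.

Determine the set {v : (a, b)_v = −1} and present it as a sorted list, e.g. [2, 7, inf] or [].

(a, b) ≡ (-15678195, -295815) mod (ℚ^×)²; places V = {2, 3, 5, 13, 37, 41, 53, ∞}.
(a,b)_∞: sgn(-15678195)=−, sgn(-295815)=−, so -1.
(a,b)_13: α=1, u≡11; β=1, v≡8 (mod 13); (11|13)=-1, (8|13)=-1; sign (−1)^0·-1^1·-1^1 = +1.
(a,b)_37: α=1, u≡34; β=1, v≡12 (mod 37); (34|37)=+1, (12|37)=+1; sign (−1)^0·+1^1·+1^1 = +1.
(a,b)_3: α=-3, u≡1; β=1, v≡2 (mod 3); (1|3)=+1, (2|3)=-1; sign (−1)^1·+1^1·-1^-3 = +1.
(a,b)_41: α=1, u≡24; β=1, v≡8 (mod 41); (24|41)=-1, (8|41)=+1; sign (−1)^0·-1^1·+1^1 = -1.
(a,b)_5: α=-5, u≡1; β=-5, v≡2 (mod 5); (1|5)=+1, (2|5)=-1; sign (−1)^0·+1^-5·-1^-5 = -1.
(a,b)_2: α=14, β=6; u≡5, v≡1 (mod 8); ε(u)ε(v)=0·0, αω(v)=14·0, βω(u)=6·1; sum ≡ 0  ⇒  +1.
(a,b)_53: α=3, u≡35; β=2, v≡3 (mod 53); (35|53)=-1, (3|53)=-1; sign (−1)^0·-1^2·-1^3 = -1.
(-15678195, -295815 / ℚ) ramifies at {5, 41, 53, ∞}: a division algebra.

[5, 41, 53, inf]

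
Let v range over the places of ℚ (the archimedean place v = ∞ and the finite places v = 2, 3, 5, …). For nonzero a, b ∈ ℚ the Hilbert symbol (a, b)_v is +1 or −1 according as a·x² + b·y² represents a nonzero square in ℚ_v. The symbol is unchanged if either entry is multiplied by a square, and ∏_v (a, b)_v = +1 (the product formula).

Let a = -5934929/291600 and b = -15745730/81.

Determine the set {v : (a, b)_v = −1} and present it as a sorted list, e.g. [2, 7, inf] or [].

[2, 7, 11, inf]

(a, b) ≡ (-1001, -770) mod (ℚ^×)²; places V = {2, 3, 5, 7, 11, 13, ∞}.
(a,b)_5: α=-2, u≡4; β=1, v≡4 (mod 5); (4|5)=+1, (4|5)=+1; sign (−1)^0·+1^1·+1^-2 = +1.
(a,b)_2: α=-4, β=1; u≡7, v≡7 (mod 8); ε(u)ε(v)=1·1, αω(v)=-4·0, βω(u)=1·0; sum ≡ 1  ⇒  -1.
(a,b)_11: α=3, u≡7; β=3, v≡7 (mod 11); (7|11)=-1, (7|11)=-1; sign (−1)^1·-1^3·-1^3 = -1.
(a,b)_13: α=1, u≡4; β=2, v≡9 (mod 13); (4|13)=+1, (9|13)=+1; sign (−1)^0·+1^2·+1^1 = +1.
(a,b)_∞: sgn(-1001)=−, sgn(-770)=−, so -1.
(a,b)_7: α=3, u≡1; β=1, v≡1 (mod 7); (1|7)=+1, (1|7)=+1; sign (−1)^1·+1^1·+1^3 = -1.
(a,b)_3: α=-6, u≡1; β=-4, v≡1 (mod 3); (1|3)=+1, (1|3)=+1; sign (−1)^0·+1^-4·+1^-6 = +1.
Ram(-1001, -770) = {2, 7, 11, ∞}; no ℚ_2-point on the conic.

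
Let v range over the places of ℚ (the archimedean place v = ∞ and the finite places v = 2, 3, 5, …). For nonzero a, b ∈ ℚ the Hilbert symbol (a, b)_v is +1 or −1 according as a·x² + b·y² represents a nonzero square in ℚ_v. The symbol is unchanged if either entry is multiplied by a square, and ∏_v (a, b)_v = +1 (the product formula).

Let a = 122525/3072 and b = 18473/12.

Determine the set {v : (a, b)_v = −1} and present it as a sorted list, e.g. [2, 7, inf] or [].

[2, 3]

(a, b) ≡ (87, 1131) mod (ℚ^×)²; places V = {2, 3, 5, 7, 13, 29, ∞}.
(a,b)_3: α=-1, u≡2; β=-1, v≡2 (mod 3); (2|3)=-1, (2|3)=-1; sign (−1)^1·-1^-1·-1^-1 = -1.
(a,b)_∞: sgn(87)=+, sgn(1131)=+, so +1.
(a,b)_29: α=1, u≡19; β=1, v≡12 (mod 29); (19|29)=-1, (12|29)=-1; sign (−1)^0·-1^1·-1^1 = +1.
(a,b)_5: α=2, u≡3; β=0, v≡4 (mod 5); (3|5)=-1, (4|5)=+1; sign (−1)^0·-1^0·+1^2 = +1.
(a,b)_13: α=2, u≡9; β=1, v≡9 (mod 13); (9|13)=+1, (9|13)=+1; sign (−1)^0·+1^1·+1^2 = +1.
(a,b)_7: α=0, u≡3; β=2, v≡4 (mod 7); (3|7)=-1, (4|7)=+1; sign (−1)^0·-1^2·+1^0 = +1.
(a,b)_2: α=-10, β=-2; u≡7, v≡3 (mod 8); ε(u)ε(v)=1·1, αω(v)=-10·1, βω(u)=-2·0; sum ≡ 1  ⇒  -1.
(87, 1131 / ℚ) ramifies at {2, 3}: a division algebra.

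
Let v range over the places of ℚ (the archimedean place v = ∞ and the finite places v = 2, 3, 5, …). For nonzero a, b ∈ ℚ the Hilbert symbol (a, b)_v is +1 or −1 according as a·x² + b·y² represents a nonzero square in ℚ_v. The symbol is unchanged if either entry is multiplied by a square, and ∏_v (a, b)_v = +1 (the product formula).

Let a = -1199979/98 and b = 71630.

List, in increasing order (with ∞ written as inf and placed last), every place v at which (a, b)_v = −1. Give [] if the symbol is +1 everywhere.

[2, 5, 13, 19]

Mod squares: a ≡ -266662, b ≡ 71630. Check v ∈ {∞, 2, 3, 5, 7, 11, 13, 17, 19, 23, 29, 31}.
v=11: a=11^1·(≡2), b=11^0·(≡9) mod 11; (2|11)=-1, (9|11)=+1; (−1)^{1·0·5}·(-1)^0·(+1)^1 = +1.
v=3: a=3^2·(≡2), b=3^0·(≡2) mod 3; (2|3)=-1, (2|3)=-1; (−1)^{2·0·1}·(-1)^0·(-1)^2 = +1.
v=2: v_2(a)=-1, v_2(b)=1; units ≡ 5, 7 (mod 8); ε·ε+αω+βω = 0·1+-1·0+1·1 ≡ 1  ⇒  (a,b)_2 = -1.
v=7: a=7^-2·(≡5), b=7^0·(≡6) mod 7; (5|7)=-1, (6|7)=-1; (−1)^{-2·0·3}·(-1)^0·(-1)^-2 = +1.
v=29: a=29^0·(≡9), b=29^1·(≡5) mod 29; (9|29)=+1, (5|29)=+1; (−1)^{0·1·14}·(+1)^1·(+1)^0 = +1.
v=13: a=13^0·(≡11), b=13^1·(≡11) mod 13; (11|13)=-1, (11|13)=-1; (−1)^{0·1·6}·(-1)^1·(-1)^0 = -1.
v=17: a=17^1·(≡5), b=17^0·(≡9) mod 17; (5|17)=-1, (9|17)=+1; (−1)^{1·0·8}·(-1)^0·(+1)^1 = +1.
v=23: a=23^1·(≡10), b=23^0·(≡8) mod 23; (10|23)=-1, (8|23)=+1; (−1)^{1·0·11}·(-1)^0·(+1)^1 = +1.
v=∞: -266662 < 0 and 71630 > 0  ⇒  (a,b)_∞ = +1.
v=31: a=31^1·(≡2), b=31^0·(≡20) mod 31; (2|31)=+1, (20|31)=+1; (−1)^{1·0·15}·(+1)^0·(+1)^1 = +1.
v=19: a=19^0·(≡14), b=19^1·(≡8) mod 19; (14|19)=-1, (8|19)=-1; (−1)^{0·1·9}·(-1)^1·(-1)^0 = -1.
v=5: a=5^0·(≡2), b=5^1·(≡1) mod 5; (2|5)=-1, (1|5)=+1; (−1)^{0·1·2}·(-1)^1·(+1)^0 = -1.
(-266662, 71630 / ℚ) ramifies at {2, 5, 13, 19}: a division algebra.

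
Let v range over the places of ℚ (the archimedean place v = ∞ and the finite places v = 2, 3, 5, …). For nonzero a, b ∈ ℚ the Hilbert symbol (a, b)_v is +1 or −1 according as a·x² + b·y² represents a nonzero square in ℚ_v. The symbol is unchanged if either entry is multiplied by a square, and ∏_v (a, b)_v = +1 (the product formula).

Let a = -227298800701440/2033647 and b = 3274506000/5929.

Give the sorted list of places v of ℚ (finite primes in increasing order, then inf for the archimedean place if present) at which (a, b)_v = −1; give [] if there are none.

[5, 7, 17, 41]

(a, b) ≡ (-707455, 101065) mod (ℚ^×)²; places V = {2, 3, 5, 7, 11, 13, 17, 19, 29, 41, ∞}.
(a,b)_3: α=2, u≡2; β=4, v≡1 (mod 3); (2|3)=-1, (1|3)=+1; sign (−1)^0·-1^4·+1^2 = +1.
(a,b)_13: α=2, u≡11; β=0, v≡12 (mod 13); (11|13)=-1, (12|13)=+1; sign (−1)^0·-1^0·+1^2 = +1.
(a,b)_41: α=1, u≡30; β=1, v≡2 (mod 41); (30|41)=-1, (2|41)=+1; sign (−1)^0·-1^1·+1^1 = -1.
(a,b)_17: α=1, u≡2; β=1, v≡6 (mod 17); (2|17)=+1, (6|17)=-1; sign (−1)^0·+1^1·-1^1 = -1.
(a,b)_∞: sgn(-707455)=−, sgn(101065)=+, so +1.
(a,b)_29: α=1, u≡4; β=1, v≡25 (mod 29); (4|29)=+1, (25|29)=+1; sign (−1)^0·+1^1·+1^1 = +1.
(a,b)_5: α=1, u≡1; β=3, v≡2 (mod 5); (1|5)=+1, (2|5)=-1; sign (−1)^0·+1^3·-1^1 = -1.
(a,b)_7: α=-5, u≡4; β=-2, v≡5 (mod 7); (4|7)=+1, (5|7)=-1; sign (−1)^0·+1^-2·-1^-5 = -1.
(a,b)_2: α=12, β=4; u≡1, v≡1 (mod 8); ε(u)ε(v)=0·0, αω(v)=12·0, βω(u)=4·0; sum ≡ 0  ⇒  +1.
(a,b)_19: α=2, u≡13; β=0, v≡1 (mod 19); (13|19)=-1, (1|19)=+1; sign (−1)^0·-1^0·+1^2 = +1.
(a,b)_11: α=-2, u≡6; β=-2, v≡8 (mod 11); (6|11)=-1, (8|11)=-1; sign (−1)^0·-1^-2·-1^-2 = +1.
(-707455, 101065 / ℚ) ramifies at {5, 7, 17, 41}: a division algebra.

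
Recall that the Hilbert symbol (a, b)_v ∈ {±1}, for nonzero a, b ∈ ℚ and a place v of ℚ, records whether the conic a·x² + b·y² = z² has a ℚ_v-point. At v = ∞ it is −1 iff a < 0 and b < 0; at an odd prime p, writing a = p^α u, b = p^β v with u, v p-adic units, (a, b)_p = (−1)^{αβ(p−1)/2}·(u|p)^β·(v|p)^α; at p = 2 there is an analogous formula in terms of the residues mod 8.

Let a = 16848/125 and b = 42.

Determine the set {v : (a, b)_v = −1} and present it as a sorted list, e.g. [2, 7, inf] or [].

[3, 5]

Mod squares: a ≡ 65, b ≡ 42. Check v ∈ {∞, 2, 3, 5, 7, 13}.
v=5: a=5^-3·(≡3), b=5^0·(≡2) mod 5; (3|5)=-1, (2|5)=-1; (−1)^{-3·0·2}·(-1)^0·(-1)^-3 = -1.
v=3: a=3^4·(≡2), b=3^1·(≡2) mod 3; (2|3)=-1, (2|3)=-1; (−1)^{4·1·1}·(-1)^1·(-1)^4 = -1.
v=7: a=7^0·(≡1), b=7^1·(≡6) mod 7; (1|7)=+1, (6|7)=-1; (−1)^{0·1·3}·(+1)^1·(-1)^0 = +1.
v=2: v_2(a)=4, v_2(b)=1; units ≡ 1, 5 (mod 8); ε·ε+αω+βω = 0·0+4·1+1·0 ≡ 0  ⇒  (a,b)_2 = +1.
v=13: a=13^1·(≡6), b=13^0·(≡3) mod 13; (6|13)=-1, (3|13)=+1; (−1)^{1·0·6}·(-1)^0·(+1)^1 = +1.
v=∞: 65 > 0 and 42 > 0  ⇒  (a,b)_∞ = +1.
|Ram(65, 42)| = 2, even; anisotropic at {3, 5}.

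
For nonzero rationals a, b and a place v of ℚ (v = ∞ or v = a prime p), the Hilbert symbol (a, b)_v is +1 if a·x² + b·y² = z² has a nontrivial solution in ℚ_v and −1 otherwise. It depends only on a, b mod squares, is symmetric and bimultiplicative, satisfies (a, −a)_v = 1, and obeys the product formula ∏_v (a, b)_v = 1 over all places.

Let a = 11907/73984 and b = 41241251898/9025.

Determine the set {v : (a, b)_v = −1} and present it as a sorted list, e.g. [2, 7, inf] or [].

[2, 3, 7, 17]

(a, b) ≡ (3, 2618) mod (ℚ^×)²; places V = {2, 3, 5, 7, 11, 17, 19, ∞}.
(a,b)_11: α=0, u≡3; β=1, v≡10 (mod 11); (3|11)=+1, (10|11)=-1; sign (−1)^0·+1^1·-1^0 = +1.
(a,b)_7: α=2, u≡5; β=5, v≡3 (mod 7); (5|7)=-1, (3|7)=-1; sign (−1)^0·-1^5·-1^2 = -1.
(a,b)_∞: sgn(3)=+, sgn(2618)=+, so +1.
(a,b)_19: α=0, u≡3; β=-2, v≡10 (mod 19); (3|19)=-1, (10|19)=-1; sign (−1)^0·-1^-2·-1^0 = +1.
(a,b)_3: α=5, u≡1; β=8, v≡2 (mod 3); (1|3)=+1, (2|3)=-1; sign (−1)^0·+1^8·-1^5 = -1.
(a,b)_5: α=0, u≡3; β=-2, v≡3 (mod 5); (3|5)=-1, (3|5)=-1; sign (−1)^0·-1^-2·-1^0 = +1.
(a,b)_17: α=-2, u≡7; β=1, v≡2 (mod 17); (7|17)=-1, (2|17)=+1; sign (−1)^0·-1^1·+1^-2 = -1.
(a,b)_2: α=-8, β=1; u≡3, v≡5 (mod 8); ε(u)ε(v)=1·0, αω(v)=-8·1, βω(u)=1·1; sum ≡ 1  ⇒  -1.
Ram(3, 2618) = {2, 3, 7, 17}; no ℚ_2-point on the conic.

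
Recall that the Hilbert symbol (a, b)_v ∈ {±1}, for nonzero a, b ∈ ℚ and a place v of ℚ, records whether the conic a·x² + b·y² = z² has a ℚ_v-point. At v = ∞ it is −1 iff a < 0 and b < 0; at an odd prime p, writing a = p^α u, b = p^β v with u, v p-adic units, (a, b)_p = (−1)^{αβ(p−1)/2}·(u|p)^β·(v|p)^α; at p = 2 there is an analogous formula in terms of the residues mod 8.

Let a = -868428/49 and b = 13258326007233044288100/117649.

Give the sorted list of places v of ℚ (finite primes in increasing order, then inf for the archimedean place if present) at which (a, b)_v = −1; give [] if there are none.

[3, 43]

(a, b) ≡ (-24123, 26961) mod (ℚ^×)²; places V = {2, 3, 5, 7, 11, 17, 19, 43, ∞}.
(a,b)_43: α=1, u≡31; β=3, v≡13 (mod 43); (31|43)=+1, (13|43)=+1; sign (−1)^1·+1^3·+1^1 = -1.
(a,b)_17: α=1, u≡8; β=4, v≡1 (mod 17); (8|17)=+1, (1|17)=+1; sign (−1)^0·+1^4·+1^1 = +1.
(a,b)_5: α=0, u≡3; β=2, v≡1 (mod 5); (3|5)=-1, (1|5)=+1; sign (−1)^0·-1^2·+1^0 = +1.
(a,b)_11: α=1, u≡2; β=3, v≡5 (mod 11); (2|11)=-1, (5|11)=+1; sign (−1)^1·-1^3·+1^1 = +1.
(a,b)_3: α=3, u≡2; β=7, v≡2 (mod 3); (2|3)=-1, (2|3)=-1; sign (−1)^1·-1^7·-1^3 = -1.
(a,b)_7: α=-2, u≡6; β=-6, v≡4 (mod 7); (6|7)=-1, (4|7)=+1; sign (−1)^0·-1^-6·+1^-2 = +1.
(a,b)_2: α=2, β=2; u≡5, v≡1 (mod 8); ε(u)ε(v)=0·0, αω(v)=2·0, βω(u)=2·1; sum ≡ 0  ⇒  +1.
(a,b)_∞: sgn(-24123)=−, sgn(26961)=+, so +1.
(a,b)_19: α=0, u≡16; β=3, v≡12 (mod 19); (16|19)=+1, (12|19)=-1; sign (−1)^0·+1^3·-1^0 = +1.
Ram(-24123, 26961) = {3, 43}; no ℚ_3-point on the conic.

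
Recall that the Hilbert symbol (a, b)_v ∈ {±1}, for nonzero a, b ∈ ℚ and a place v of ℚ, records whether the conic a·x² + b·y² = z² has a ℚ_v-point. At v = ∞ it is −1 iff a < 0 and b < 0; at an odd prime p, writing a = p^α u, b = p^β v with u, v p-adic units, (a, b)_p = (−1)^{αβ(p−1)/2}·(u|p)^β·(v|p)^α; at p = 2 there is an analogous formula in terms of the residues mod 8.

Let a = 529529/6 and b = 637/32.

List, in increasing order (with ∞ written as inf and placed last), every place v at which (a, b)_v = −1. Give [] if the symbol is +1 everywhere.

Mod squares: a ≡ 6006, b ≡ 26. Check v ∈ {∞, 2, 3, 7, 11, 13, 23}.
v=7: a=7^1·(≡2), b=7^2·(≡5) mod 7; (2|7)=+1, (5|7)=-1; (−1)^{1·2·3}·(+1)^2·(-1)^1 = -1.
v=13: a=13^1·(≡5), b=13^1·(≡6) mod 13; (5|13)=-1, (6|13)=-1; (−1)^{1·1·6}·(-1)^1·(-1)^1 = +1.
v=∞: 6006 > 0 and 26 > 0  ⇒  (a,b)_∞ = +1.
v=23: a=23^2·(≡2), b=23^0·(≡12) mod 23; (2|23)=+1, (12|23)=+1; (−1)^{2·0·11}·(+1)^0·(+1)^2 = +1.
v=3: a=3^-1·(≡1), b=3^0·(≡2) mod 3; (1|3)=+1, (2|3)=-1; (−1)^{-1·0·1}·(+1)^0·(-1)^-1 = -1.
v=11: a=11^1·(≡6), b=11^0·(≡1) mod 11; (6|11)=-1, (1|11)=+1; (−1)^{1·0·5}·(-1)^0·(+1)^1 = +1.
v=2: v_2(a)=-1, v_2(b)=-5; units ≡ 3, 5 (mod 8); ε·ε+αω+βω = 1·0+-1·1+-5·1 ≡ 0  ⇒  (a,b)_2 = +1.
|Ram(6006, 26)| = 2, even; anisotropic at {3, 7}.

[3, 7]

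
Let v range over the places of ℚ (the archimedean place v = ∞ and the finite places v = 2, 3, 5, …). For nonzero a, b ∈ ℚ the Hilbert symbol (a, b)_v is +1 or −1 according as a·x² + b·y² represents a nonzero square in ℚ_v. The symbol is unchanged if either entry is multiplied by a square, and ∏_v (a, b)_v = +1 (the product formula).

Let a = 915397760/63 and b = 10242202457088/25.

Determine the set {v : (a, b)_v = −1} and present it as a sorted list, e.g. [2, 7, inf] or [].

Mod squares: a ≡ 100121630, b ≡ 811797. Check v ∈ {∞, 2, 3, 5, 7, 29, 31, 37, 43}.
v=∞: 100121630 > 0 and 811797 > 0  ⇒  (a,b)_∞ = +1.
v=5: a=5^1·(≡4), b=5^-2·(≡3) mod 5; (4|5)=+1, (3|5)=-1; (−1)^{1·-2·2}·(+1)^-2·(-1)^1 = -1.
v=29: a=29^1·(≡20), b=29^1·(≡14) mod 29; (20|29)=+1, (14|29)=-1; (−1)^{1·1·14}·(+1)^1·(-1)^1 = -1.
v=3: a=3^-2·(≡2), b=3^3·(≡2) mod 3; (2|3)=-1, (2|3)=-1; (−1)^{-2·3·1}·(-1)^3·(-1)^-2 = -1.
v=2: v_2(a)=7, v_2(b)=10; units ≡ 7, 5 (mod 8); ε·ε+αω+βω = 1·0+7·1+10·0 ≡ 1  ⇒  (a,b)_2 = -1.
v=31: a=31^1·(≡3), b=31^1·(≡29) mod 31; (3|31)=-1, (29|31)=-1; (−1)^{1·1·15}·(-1)^1·(-1)^1 = -1.
v=7: a=7^-1·(≡2), b=7^1·(≡1) mod 7; (2|7)=+1, (1|7)=+1; (−1)^{-1·1·3}·(+1)^1·(+1)^-1 = -1.
v=37: a=37^1·(≡8), b=37^2·(≡5) mod 37; (8|37)=-1, (5|37)=-1; (−1)^{1·2·18}·(-1)^2·(-1)^1 = -1.
v=43: a=43^1·(≡37), b=43^1·(≡30) mod 43; (37|43)=-1, (30|43)=-1; (−1)^{1·1·21}·(-1)^1·(-1)^1 = -1.
(100121630, 811797 / ℚ) ramifies at {2, 3, 5, 7, 29, 31, 37, 43}: a division algebra.

[2, 3, 5, 7, 29, 31, 37, 43]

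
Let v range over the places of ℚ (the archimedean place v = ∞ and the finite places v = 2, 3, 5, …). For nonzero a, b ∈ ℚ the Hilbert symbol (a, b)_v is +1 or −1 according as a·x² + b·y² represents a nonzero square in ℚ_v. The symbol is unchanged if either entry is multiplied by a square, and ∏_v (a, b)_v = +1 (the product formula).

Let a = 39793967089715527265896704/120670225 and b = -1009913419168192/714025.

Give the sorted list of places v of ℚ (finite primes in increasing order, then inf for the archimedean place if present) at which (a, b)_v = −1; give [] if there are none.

[17, 31]

Mod squares: a ≡ 214489, b ≡ -7. Check v ∈ {∞, 2, 3, 5, 7, 11, 13, 17, 31, 37}.
v=11: a=11^3·(≡7), b=11^2·(≡5) mod 11; (7|11)=-1, (5|11)=+1; (−1)^{3·2·5}·(-1)^2·(+1)^3 = +1.
v=∞: 214489 > 0 and -7 < 0  ⇒  (a,b)_∞ = +1.
v=31: a=31^3·(≡13), b=31^2·(≡21) mod 31; (13|31)=-1, (21|31)=-1; (−1)^{3·2·15}·(-1)^2·(-1)^3 = -1.
v=13: a=13^-6·(≡5), b=13^-4·(≡6) mod 13; (5|13)=-1, (6|13)=-1; (−1)^{-6·-4·6}·(-1)^-4·(-1)^-6 = +1.
v=37: a=37^3·(≡25), b=37^2·(≡30) mod 37; (25|37)=+1, (30|37)=+1; (−1)^{3·2·18}·(+1)^2·(+1)^3 = +1.
v=3: a=3^8·(≡1), b=3^0·(≡2) mod 3; (1|3)=+1, (2|3)=-1; (−1)^{8·0·1}·(+1)^0·(-1)^8 = +1.
v=17: a=17^3·(≡5), b=17^2·(≡5) mod 17; (5|17)=-1, (5|17)=-1; (−1)^{3·2·8}·(-1)^2·(-1)^3 = -1.
v=2: v_2(a)=8, v_2(b)=6; units ≡ 1, 1 (mod 8); ε·ε+αω+βω = 0·0+8·0+6·0 ≡ 0  ⇒  (a,b)_2 = +1.
v=7: a=7^4·(≡2), b=7^3·(≡6) mod 7; (2|7)=+1, (6|7)=-1; (−1)^{4·3·3}·(+1)^3·(-1)^4 = +1.
v=5: a=5^-2·(≡1), b=5^-2·(≡3) mod 5; (1|5)=+1, (3|5)=-1; (−1)^{-2·-2·2}·(+1)^-2·(-1)^-2 = +1.
Ram(214489, -7) = {17, 31}; no ℚ_17-point on the conic.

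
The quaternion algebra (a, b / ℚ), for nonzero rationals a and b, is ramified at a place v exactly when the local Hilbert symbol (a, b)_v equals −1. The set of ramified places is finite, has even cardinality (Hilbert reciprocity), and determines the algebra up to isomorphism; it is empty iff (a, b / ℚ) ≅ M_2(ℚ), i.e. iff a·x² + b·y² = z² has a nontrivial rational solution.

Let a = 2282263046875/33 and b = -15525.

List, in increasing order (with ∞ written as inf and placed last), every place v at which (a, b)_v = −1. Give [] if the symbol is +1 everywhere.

[2, 11]

Mod squares: a ≡ 3795, b ≡ -69. Check v ∈ {∞, 2, 3, 5, 7, 11, 23}.
v=5: a=5^7·(≡4), b=5^2·(≡4) mod 5; (4|5)=+1, (4|5)=+1; (−1)^{7·2·2}·(+1)^2·(+1)^7 = +1.
v=2: v_2(a)=0, v_2(b)=0; units ≡ 3, 3 (mod 8); ε·ε+αω+βω = 1·1+0·1+0·1 ≡ 1  ⇒  (a,b)_2 = -1.
v=∞: 3795 > 0 and -69 < 0  ⇒  (a,b)_∞ = +1.
v=23: a=23^3·(≡13), b=23^1·(≡15) mod 23; (13|23)=+1, (15|23)=-1; (−1)^{3·1·11}·(+1)^1·(-1)^3 = +1.
v=3: a=3^-1·(≡2), b=3^3·(≡1) mod 3; (2|3)=-1, (1|3)=+1; (−1)^{-1·3·1}·(-1)^3·(+1)^-1 = +1.
v=11: a=11^-1·(≡3), b=11^0·(≡7) mod 11; (3|11)=+1, (7|11)=-1; (−1)^{-1·0·5}·(+1)^0·(-1)^-1 = -1.
v=7: a=7^4·(≡1), b=7^0·(≡1) mod 7; (1|7)=+1, (1|7)=+1; (−1)^{4·0·3}·(+1)^0·(+1)^4 = +1.
(3795, -69 / ℚ) ramifies at {2, 11}: a division algebra.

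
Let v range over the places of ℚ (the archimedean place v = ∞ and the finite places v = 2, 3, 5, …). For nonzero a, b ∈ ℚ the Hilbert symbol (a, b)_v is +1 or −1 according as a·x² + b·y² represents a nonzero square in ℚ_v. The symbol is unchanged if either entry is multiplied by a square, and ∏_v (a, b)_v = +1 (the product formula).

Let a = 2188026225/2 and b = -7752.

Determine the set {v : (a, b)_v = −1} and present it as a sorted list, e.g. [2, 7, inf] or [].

[3, 17, 19, 23]

(a, b) ≡ (67298, -1938) mod (ℚ^×)²; places V = {2, 3, 5, 7, 11, 17, 19, 23, ∞}.
(a,b)_3: α=2, u≡2; β=1, v≡2 (mod 3); (2|3)=-1, (2|3)=-1; sign (−1)^0·-1^1·-1^2 = -1.
(a,b)_11: α=1, u≡2; β=0, v≡3 (mod 11); (2|11)=-1, (3|11)=+1; sign (−1)^0·-1^0·+1^1 = +1.
(a,b)_∞: sgn(67298)=+, sgn(-1938)=−, so +1.
(a,b)_2: α=-1, β=3; u≡1, v≡7 (mod 8); ε(u)ε(v)=0·1, αω(v)=-1·0, βω(u)=3·0; sum ≡ 0  ⇒  +1.
(a,b)_17: α=2, u≡12; β=1, v≡3 (mod 17); (12|17)=-1, (3|17)=-1; sign (−1)^0·-1^1·-1^2 = -1.
(a,b)_7: α=1, u≡5; β=0, v≡4 (mod 7); (5|7)=-1, (4|7)=+1; sign (−1)^0·-1^0·+1^1 = +1.
(a,b)_19: α=1, u≡14; β=1, v≡10 (mod 19); (14|19)=-1, (10|19)=-1; sign (−1)^1·-1^1·-1^1 = -1.
(a,b)_23: α=1, u≡5; β=0, v≡22 (mod 23); (5|23)=-1, (22|23)=-1; sign (−1)^0·-1^0·-1^1 = -1.
(a,b)_5: α=2, u≡2; β=0, v≡3 (mod 5); (2|5)=-1, (3|5)=-1; sign (−1)^0·-1^0·-1^2 = +1.
(67298, -1938 / ℚ) ramifies at {3, 17, 19, 23}: a division algebra.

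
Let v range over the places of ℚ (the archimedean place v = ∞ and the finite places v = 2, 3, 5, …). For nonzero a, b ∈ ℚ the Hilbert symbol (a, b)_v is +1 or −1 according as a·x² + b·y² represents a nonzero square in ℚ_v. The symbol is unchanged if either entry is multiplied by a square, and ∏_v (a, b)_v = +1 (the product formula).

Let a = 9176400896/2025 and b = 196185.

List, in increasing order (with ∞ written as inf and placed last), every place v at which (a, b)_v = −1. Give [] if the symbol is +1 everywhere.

(a, b) ≡ (8961329, 196185) mod (ℚ^×)²; places V = {2, 3, 5, 11, 13, 17, 23, 29, 41, 43, ∞}.
(a,b)_41: α=1, u≡36; β=1, v≡29 (mod 41); (36|41)=+1, (29|41)=-1; sign (−1)^0·+1^1·-1^1 = -1.
(a,b)_∞: sgn(8961329)=+, sgn(196185)=+, so +1.
(a,b)_2: α=10, β=0; u≡1, v≡1 (mod 8); ε(u)ε(v)=0·0, αω(v)=10·0, βω(u)=0·0; sum ≡ 0  ⇒  +1.
(a,b)_17: α=1, u≡2; β=0, v≡5 (mod 17); (2|17)=+1, (5|17)=-1; sign (−1)^0·+1^0·-1^1 = -1.
(a,b)_29: α=0, u≡11; β=1, v≡8 (mod 29); (11|29)=-1, (8|29)=-1; sign (−1)^0·-1^1·-1^0 = -1.
(a,b)_43: α=1, u≡36; β=0, v≡19 (mod 43); (36|43)=+1, (19|43)=-1; sign (−1)^0·+1^0·-1^1 = -1.
(a,b)_11: α=0, u≡3; β=1, v≡4 (mod 11); (3|11)=+1, (4|11)=+1; sign (−1)^0·+1^1·+1^0 = +1.
(a,b)_3: α=-4, u≡2; β=1, v≡1 (mod 3); (2|3)=-1, (1|3)=+1; sign (−1)^0·-1^1·+1^-4 = -1.
(a,b)_5: α=-2, u≡1; β=1, v≡2 (mod 5); (1|5)=+1, (2|5)=-1; sign (−1)^0·+1^1·-1^-2 = +1.
(a,b)_23: α=1, u≡13; β=0, v≡18 (mod 23); (13|23)=+1, (18|23)=+1; sign (−1)^0·+1^0·+1^1 = +1.
(a,b)_13: α=1, u≡8; β=0, v≡2 (mod 13); (8|13)=-1, (2|13)=-1; sign (−1)^0·-1^0·-1^1 = -1.
Ram(8961329, 196185) = {3, 13, 17, 29, 41, 43}; no ℚ_3-point on the conic.

[3, 13, 17, 29, 41, 43]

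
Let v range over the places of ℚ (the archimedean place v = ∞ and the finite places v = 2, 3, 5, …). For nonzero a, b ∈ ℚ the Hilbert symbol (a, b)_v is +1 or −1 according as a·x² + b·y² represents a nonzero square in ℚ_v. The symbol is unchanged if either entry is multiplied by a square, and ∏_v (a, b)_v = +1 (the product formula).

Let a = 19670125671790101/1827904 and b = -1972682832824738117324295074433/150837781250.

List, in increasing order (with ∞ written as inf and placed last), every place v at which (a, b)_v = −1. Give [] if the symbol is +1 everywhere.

[2, 17, 19, 31]

(a, b) ≡ (29, -580754) mod (ℚ^×)²; places V = {2, 3, 5, 7, 13, 17, 19, 29, 31, ∞}.
(a,b)_31: α=2, u≡6; β=3, v≡30 (mod 31); (6|31)=-1, (30|31)=-1; sign (−1)^0·-1^3·-1^2 = -1.
(a,b)_2: α=-6, β=-1; u≡5, v≡7 (mod 8); ε(u)ε(v)=0·1, αω(v)=-6·0, βω(u)=-1·1; sum ≡ 1  ⇒  -1.
(a,b)_17: α=6, u≡7; β=9, v≡13 (mod 17); (7|17)=-1, (13|17)=+1; sign (−1)^0·-1^9·+1^6 = -1.
(a,b)_∞: sgn(29)=+, sgn(-580754)=−, so +1.
(a,b)_19: α=2, u≡14; β=3, v≡16 (mod 19); (14|19)=-1, (16|19)=+1; sign (−1)^0·-1^3·+1^2 = -1.
(a,b)_29: α=1, u≡16; β=5, v≡24 (mod 29); (16|29)=+1, (24|29)=+1; sign (−1)^0·+1^5·+1^1 = +1.
(a,b)_5: α=0, u≡4; β=-6, v≡4 (mod 5); (4|5)=+1, (4|5)=+1; sign (−1)^0·+1^-6·+1^0 = +1.
(a,b)_13: α=-4, u≡12; β=-6, v≡5 (mod 13); (12|13)=+1, (5|13)=-1; sign (−1)^0·+1^-6·-1^-4 = +1.
(a,b)_7: α=0, u≡4; β=2, v≡2 (mod 7); (4|7)=+1, (2|7)=+1; sign (−1)^0·+1^2·+1^0 = +1.
(a,b)_3: α=4, u≡2; β=4, v≡1 (mod 3); (2|3)=-1, (1|3)=+1; sign (−1)^0·-1^4·+1^4 = +1.
Ram(29, -580754) = {2, 17, 19, 31}; no ℚ_2-point on the conic.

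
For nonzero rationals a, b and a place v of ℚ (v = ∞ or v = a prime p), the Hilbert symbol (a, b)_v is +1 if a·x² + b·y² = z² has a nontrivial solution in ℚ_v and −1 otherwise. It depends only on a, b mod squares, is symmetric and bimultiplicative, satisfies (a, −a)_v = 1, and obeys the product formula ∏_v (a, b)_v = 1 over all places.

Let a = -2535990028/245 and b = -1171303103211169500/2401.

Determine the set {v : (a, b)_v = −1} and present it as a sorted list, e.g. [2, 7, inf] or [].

Mod squares: a ≡ -20735, b ≡ -55. Check v ∈ {∞, 2, 3, 5, 7, 11, 13, 17, 23, 29}.
v=∞: -20735 < 0 and -55 < 0  ⇒  (a,b)_∞ = -1.
v=13: a=13^1·(≡1), b=13^2·(≡1) mod 13; (1|13)=+1, (1|13)=+1; (−1)^{1·2·6}·(+1)^2·(+1)^1 = +1.
v=5: a=5^-1·(≡3), b=5^3·(≡4) mod 5; (3|5)=-1, (4|5)=+1; (−1)^{-1·3·2}·(-1)^3·(+1)^-1 = -1.
v=7: a=7^-2·(≡6), b=7^-4·(≡2) mod 7; (6|7)=-1, (2|7)=+1; (−1)^{-2·-4·3}·(-1)^-4·(+1)^-2 = +1.
v=2: v_2(a)=2, v_2(b)=2; units ≡ 1, 1 (mod 8); ε·ε+αω+βω = 0·0+2·0+2·0 ≡ 0  ⇒  (a,b)_2 = +1.
v=11: a=11^1·(≡10), b=11^3·(≡7) mod 11; (10|11)=-1, (7|11)=-1; (−1)^{1·3·5}·(-1)^3·(-1)^1 = -1.
v=17: a=17^2·(≡6), b=17^2·(≡1) mod 17; (6|17)=-1, (1|17)=+1; (−1)^{2·2·8}·(-1)^2·(+1)^2 = +1.
v=29: a=29^1·(≡18), b=29^2·(≡10) mod 29; (18|29)=-1, (10|29)=-1; (−1)^{1·2·14}·(-1)^2·(-1)^1 = -1.
v=23: a=23^2·(≡11), b=23^2·(≡5) mod 23; (11|23)=-1, (5|23)=-1; (−1)^{2·2·11}·(-1)^2·(-1)^2 = +1.
v=3: a=3^0·(≡1), b=3^4·(≡2) mod 3; (1|3)=+1, (2|3)=-1; (−1)^{0·4·1}·(+1)^4·(-1)^0 = +1.
Ram(-20735, -55) = {5, 11, 29, ∞}; no ℚ_5-point on the conic.

[5, 11, 29, inf]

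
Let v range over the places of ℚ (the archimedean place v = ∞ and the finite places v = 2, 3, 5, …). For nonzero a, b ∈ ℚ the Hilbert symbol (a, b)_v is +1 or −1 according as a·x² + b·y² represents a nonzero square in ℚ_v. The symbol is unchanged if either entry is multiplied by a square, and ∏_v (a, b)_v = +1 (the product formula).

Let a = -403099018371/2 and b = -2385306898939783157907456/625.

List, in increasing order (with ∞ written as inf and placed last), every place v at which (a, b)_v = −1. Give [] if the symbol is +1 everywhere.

Mod squares: a ≡ -460598, b ≡ -119. Check v ∈ {∞, 2, 3, 5, 7, 17, 19, 23, 31}.
v=∞: -460598 < 0 and -119 < 0  ⇒  (a,b)_∞ = -1.
v=7: a=7^4·(≡4), b=7^3·(≡2) mod 7; (4|7)=+1, (2|7)=+1; (−1)^{4·3·3}·(+1)^3·(+1)^4 = +1.
v=3: a=3^6·(≡1), b=3^12·(≡1) mod 3; (1|3)=+1, (1|3)=+1; (−1)^{6·12·1}·(+1)^12·(+1)^6 = +1.
v=19: a=19^1·(≡15), b=19^2·(≡13) mod 19; (15|19)=-1, (13|19)=-1; (−1)^{1·2·9}·(-1)^2·(-1)^1 = -1.
v=31: a=31^1·(≡23), b=31^2·(≡7) mod 31; (23|31)=-1, (7|31)=+1; (−1)^{1·2·15}·(-1)^2·(+1)^1 = +1.
v=5: a=5^0·(≡2), b=5^-4·(≡4) mod 5; (2|5)=-1, (4|5)=+1; (−1)^{0·-4·2}·(-1)^-4·(+1)^0 = +1.
v=23: a=23^1·(≡22), b=23^2·(≡7) mod 23; (22|23)=-1, (7|23)=-1; (−1)^{1·2·11}·(-1)^2·(-1)^1 = -1.
v=17: a=17^1·(≡9), b=17^1·(≡3) mod 17; (9|17)=+1, (3|17)=-1; (−1)^{1·1·8}·(+1)^1·(-1)^1 = -1.
v=2: v_2(a)=-1, v_2(b)=22; units ≡ 5, 1 (mod 8); ε·ε+αω+βω = 0·0+-1·0+22·1 ≡ 0  ⇒  (a,b)_2 = +1.
(-460598, -119 / ℚ) ramifies at {17, 19, 23, ∞}: a division algebra.

[17, 19, 23, inf]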